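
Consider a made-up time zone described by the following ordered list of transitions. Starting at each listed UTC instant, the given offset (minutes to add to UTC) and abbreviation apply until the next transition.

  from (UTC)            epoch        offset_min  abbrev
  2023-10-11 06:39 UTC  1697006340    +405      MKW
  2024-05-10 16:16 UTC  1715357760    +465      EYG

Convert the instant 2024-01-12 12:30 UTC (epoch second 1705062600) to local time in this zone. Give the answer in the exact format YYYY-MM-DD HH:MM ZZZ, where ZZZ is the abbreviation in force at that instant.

Query: 2024-01-12 12:30 UTC
Rule 1/2 (MKW, +06:45): 2023-10-11 06:39 UTC ≤ query < 2024-05-10 16:16 UTC
12·60 + 30 + 405 = 1155 min
1155 = 0·1440 + 1155; 1155 = 19·60 + 15 → 19:15, same day
→ 2024-01-12 19:15 MKW

2024-01-12 19:15 MKW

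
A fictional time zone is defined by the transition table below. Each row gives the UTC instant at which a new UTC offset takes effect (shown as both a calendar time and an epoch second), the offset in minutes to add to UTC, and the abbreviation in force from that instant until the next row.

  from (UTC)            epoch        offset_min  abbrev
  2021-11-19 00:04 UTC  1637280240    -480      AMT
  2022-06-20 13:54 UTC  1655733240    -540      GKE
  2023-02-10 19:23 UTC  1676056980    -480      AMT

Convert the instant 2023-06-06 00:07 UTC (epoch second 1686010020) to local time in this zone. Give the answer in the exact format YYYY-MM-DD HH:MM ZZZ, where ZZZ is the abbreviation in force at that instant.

2023-06-05 16:07 AMT

Query: 2023-06-06 00:07 UTC
Rule 3/3 (AMT, -08:00): 2023-02-10 19:23 UTC ≤ query < +∞
0·60 + 7 - 480 = -473 min
-473 = -1·1440 + 967; 967 = 16·60 + 7 → 16:07, 2023-06-06 - 1 day = 2023-06-05
→ 2023-06-05 16:07 AMT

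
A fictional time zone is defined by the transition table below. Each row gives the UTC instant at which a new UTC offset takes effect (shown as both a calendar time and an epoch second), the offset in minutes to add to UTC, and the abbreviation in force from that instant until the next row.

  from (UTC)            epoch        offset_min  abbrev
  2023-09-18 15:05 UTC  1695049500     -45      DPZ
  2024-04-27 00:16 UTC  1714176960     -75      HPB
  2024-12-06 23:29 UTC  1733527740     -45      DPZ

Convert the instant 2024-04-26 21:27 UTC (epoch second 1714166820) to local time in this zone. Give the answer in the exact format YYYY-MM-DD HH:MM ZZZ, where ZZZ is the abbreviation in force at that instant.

Query: 2024-04-26 21:27 UTC
Rule 1/3 (DPZ, -00:45): 2023-09-18 15:05 UTC ≤ query < 2024-04-27 00:16 UTC
21·60 + 27 - 45 = 1242 min
1242 = 0·1440 + 1242; 1242 = 20·60 + 42 → 20:42, same day
→ 2024-04-26 20:42 DPZ

2024-04-26 20:42 DPZ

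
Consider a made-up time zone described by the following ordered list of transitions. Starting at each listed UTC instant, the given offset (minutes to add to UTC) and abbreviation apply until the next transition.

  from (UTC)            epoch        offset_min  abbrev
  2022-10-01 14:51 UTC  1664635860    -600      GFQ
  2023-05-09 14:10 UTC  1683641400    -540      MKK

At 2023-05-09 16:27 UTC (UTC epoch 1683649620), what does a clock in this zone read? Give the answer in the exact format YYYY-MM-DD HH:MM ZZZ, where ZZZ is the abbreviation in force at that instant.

Query: 2023-05-09 16:27 UTC
Rule 2/2 (MKK, -09:00): 2023-05-09 14:10 UTC ≤ query < +∞
16·60 + 27 - 540 = 447 min
447 = 0·1440 + 447; 447 = 7·60 + 27 → 07:27, same day
→ 2023-05-09 07:27 MKK

2023-05-09 07:27 MKK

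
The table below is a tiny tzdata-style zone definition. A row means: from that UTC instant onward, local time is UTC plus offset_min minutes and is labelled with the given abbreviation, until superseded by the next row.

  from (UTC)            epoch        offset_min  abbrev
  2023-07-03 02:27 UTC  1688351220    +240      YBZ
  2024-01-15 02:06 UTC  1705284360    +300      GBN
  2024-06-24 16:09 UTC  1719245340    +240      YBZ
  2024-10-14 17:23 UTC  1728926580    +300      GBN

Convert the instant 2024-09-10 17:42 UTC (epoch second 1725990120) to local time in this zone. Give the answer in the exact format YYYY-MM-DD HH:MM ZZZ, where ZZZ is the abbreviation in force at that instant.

Query: 2024-09-10 17:42 UTC
Rule 3/4 (YBZ, +04:00): 2024-06-24 16:09 UTC ≤ query < 2024-10-14 17:23 UTC
17·60 + 42 + 240 = 1302 min
1302 = 0·1440 + 1302; 1302 = 21·60 + 42 → 21:42, same day
→ 2024-09-10 21:42 YBZ

2024-09-10 21:42 YBZ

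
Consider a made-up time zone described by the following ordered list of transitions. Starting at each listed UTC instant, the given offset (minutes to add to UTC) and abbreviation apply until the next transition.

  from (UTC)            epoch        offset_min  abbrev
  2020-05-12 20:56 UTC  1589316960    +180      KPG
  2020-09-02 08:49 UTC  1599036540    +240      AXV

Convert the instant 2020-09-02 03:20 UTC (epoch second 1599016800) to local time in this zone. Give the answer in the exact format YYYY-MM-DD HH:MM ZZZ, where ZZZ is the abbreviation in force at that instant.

2020-09-02 06:20 KPG

Query: 2020-09-02 03:20 UTC
Rule 1/2 (KPG, +03:00): 2020-05-12 20:56 UTC ≤ query < 2020-09-02 08:49 UTC
3·60 + 20 + 180 = 380 min
380 = 0·1440 + 380; 380 = 6·60 + 20 → 06:20, same day
→ 2020-09-02 06:20 KPG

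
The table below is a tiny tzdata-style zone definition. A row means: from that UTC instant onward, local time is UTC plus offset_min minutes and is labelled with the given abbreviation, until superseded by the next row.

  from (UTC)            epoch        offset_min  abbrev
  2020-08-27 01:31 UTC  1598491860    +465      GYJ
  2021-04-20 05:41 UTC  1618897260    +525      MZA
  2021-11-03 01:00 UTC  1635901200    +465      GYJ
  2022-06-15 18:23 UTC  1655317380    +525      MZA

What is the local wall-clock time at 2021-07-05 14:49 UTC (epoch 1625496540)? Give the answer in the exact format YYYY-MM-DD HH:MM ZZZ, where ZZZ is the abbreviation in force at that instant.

Query: 2021-07-05 14:49 UTC
Rule 2/4 (MZA, +08:45): 2021-04-20 05:41 UTC ≤ query < 2021-11-03 01:00 UTC
14·60 + 49 + 525 = 1414 min
1414 = 0·1440 + 1414; 1414 = 23·60 + 34 → 23:34, same day
→ 2021-07-05 23:34 MZA

2021-07-05 23:34 MZA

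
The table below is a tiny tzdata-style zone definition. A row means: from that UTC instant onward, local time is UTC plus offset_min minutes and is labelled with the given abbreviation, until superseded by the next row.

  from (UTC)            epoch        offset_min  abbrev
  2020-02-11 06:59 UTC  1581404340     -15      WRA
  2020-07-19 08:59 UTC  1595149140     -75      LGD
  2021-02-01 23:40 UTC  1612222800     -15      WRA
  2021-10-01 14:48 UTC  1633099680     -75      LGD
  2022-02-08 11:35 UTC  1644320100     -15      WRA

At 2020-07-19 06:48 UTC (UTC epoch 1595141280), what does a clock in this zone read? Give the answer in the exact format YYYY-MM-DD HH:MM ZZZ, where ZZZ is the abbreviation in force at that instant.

Query: 2020-07-19 06:48 UTC
Rule 1/5 (WRA, -00:15): 2020-02-11 06:59 UTC ≤ query < 2020-07-19 08:59 UTC
6·60 + 48 - 15 = 393 min
393 = 0·1440 + 393; 393 = 6·60 + 33 → 06:33, same day
→ 2020-07-19 06:33 WRA

2020-07-19 06:33 WRA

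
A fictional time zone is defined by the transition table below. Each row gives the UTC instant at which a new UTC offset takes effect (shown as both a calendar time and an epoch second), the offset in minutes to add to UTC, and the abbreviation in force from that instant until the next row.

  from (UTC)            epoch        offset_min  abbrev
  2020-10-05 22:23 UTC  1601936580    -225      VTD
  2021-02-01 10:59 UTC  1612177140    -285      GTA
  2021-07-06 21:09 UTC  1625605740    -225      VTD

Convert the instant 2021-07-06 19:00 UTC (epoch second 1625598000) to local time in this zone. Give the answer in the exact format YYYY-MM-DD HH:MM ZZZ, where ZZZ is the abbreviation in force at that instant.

Query: 2021-07-06 19:00 UTC
Rule 2/3 (GTA, -04:45): 2021-02-01 10:59 UTC ≤ query < 2021-07-06 21:09 UTC
19·60 + 0 - 285 = 855 min
855 = 0·1440 + 855; 855 = 14·60 + 15 → 14:15, same day
→ 2021-07-06 14:15 GTA

2021-07-06 14:15 GTA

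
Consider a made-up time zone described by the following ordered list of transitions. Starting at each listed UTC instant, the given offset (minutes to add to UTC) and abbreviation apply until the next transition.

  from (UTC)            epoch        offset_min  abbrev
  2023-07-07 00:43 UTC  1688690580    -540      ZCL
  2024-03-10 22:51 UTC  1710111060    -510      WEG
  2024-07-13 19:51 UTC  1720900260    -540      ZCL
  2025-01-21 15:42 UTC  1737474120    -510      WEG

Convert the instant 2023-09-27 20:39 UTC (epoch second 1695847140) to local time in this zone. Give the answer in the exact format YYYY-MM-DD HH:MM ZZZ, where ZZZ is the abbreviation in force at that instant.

Query: 2023-09-27 20:39 UTC
Rule 1/4 (ZCL, -09:00): 2023-07-07 00:43 UTC ≤ query < 2024-03-10 22:51 UTC
20·60 + 39 - 540 = 699 min
699 = 0·1440 + 699; 699 = 11·60 + 39 → 11:39, same day
→ 2023-09-27 11:39 ZCL

2023-09-27 11:39 ZCL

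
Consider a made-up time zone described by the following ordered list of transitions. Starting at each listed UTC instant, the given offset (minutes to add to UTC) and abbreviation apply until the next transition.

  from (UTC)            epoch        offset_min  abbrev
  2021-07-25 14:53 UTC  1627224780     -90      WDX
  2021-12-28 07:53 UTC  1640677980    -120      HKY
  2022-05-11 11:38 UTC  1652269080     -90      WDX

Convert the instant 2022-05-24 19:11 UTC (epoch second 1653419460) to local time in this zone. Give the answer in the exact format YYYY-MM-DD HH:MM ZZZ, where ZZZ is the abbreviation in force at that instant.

2022-05-24 17:41 WDX

Query: 2022-05-24 19:11 UTC
Rule 3/3 (WDX, -01:30): 2022-05-11 11:38 UTC ≤ query < +∞
19·60 + 11 - 90 = 1061 min
1061 = 0·1440 + 1061; 1061 = 17·60 + 41 → 17:41, same day
→ 2022-05-24 17:41 WDX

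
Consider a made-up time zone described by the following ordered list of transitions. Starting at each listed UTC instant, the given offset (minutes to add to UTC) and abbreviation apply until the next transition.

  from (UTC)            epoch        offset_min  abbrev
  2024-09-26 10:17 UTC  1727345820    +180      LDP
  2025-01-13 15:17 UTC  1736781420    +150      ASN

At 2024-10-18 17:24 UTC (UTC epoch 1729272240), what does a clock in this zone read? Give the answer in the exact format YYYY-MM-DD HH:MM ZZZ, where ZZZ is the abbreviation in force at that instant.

Query: 2024-10-18 17:24 UTC
Rule 1/2 (LDP, +03:00): 2024-09-26 10:17 UTC ≤ query < 2025-01-13 15:17 UTC
17·60 + 24 + 180 = 1224 min
1224 = 0·1440 + 1224; 1224 = 20·60 + 24 → 20:24, same day
→ 2024-10-18 20:24 LDP

2024-10-18 20:24 LDP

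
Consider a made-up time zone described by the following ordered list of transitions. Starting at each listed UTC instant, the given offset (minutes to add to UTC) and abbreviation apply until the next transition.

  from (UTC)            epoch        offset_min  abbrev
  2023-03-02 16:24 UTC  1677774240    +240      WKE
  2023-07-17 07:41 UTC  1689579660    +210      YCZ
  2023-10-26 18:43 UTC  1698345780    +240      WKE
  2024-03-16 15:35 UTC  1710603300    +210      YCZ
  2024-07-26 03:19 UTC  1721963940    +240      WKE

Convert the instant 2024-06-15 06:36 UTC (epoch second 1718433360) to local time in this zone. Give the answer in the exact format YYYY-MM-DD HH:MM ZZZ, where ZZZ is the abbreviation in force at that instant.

Query: 2024-06-15 06:36 UTC
Rule 4/5 (YCZ, +03:30): 2024-03-16 15:35 UTC ≤ query < 2024-07-26 03:19 UTC
6·60 + 36 + 210 = 606 min
606 = 0·1440 + 606; 606 = 10·60 + 6 → 10:06, same day
→ 2024-06-15 10:06 YCZ

2024-06-15 10:06 YCZ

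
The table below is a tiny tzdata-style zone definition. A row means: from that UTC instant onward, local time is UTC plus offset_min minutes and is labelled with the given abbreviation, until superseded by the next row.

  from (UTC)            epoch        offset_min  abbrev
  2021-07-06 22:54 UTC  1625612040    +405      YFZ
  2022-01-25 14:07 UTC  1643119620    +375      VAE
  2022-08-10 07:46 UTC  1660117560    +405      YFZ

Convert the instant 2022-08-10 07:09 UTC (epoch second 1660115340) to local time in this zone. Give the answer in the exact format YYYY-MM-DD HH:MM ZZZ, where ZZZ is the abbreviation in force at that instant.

Query: 2022-08-10 07:09 UTC
Rule 2/3 (VAE, +06:15): 2022-01-25 14:07 UTC ≤ query < 2022-08-10 07:46 UTC
7·60 + 9 + 375 = 804 min
804 = 0·1440 + 804; 804 = 13·60 + 24 → 13:24, same day
→ 2022-08-10 13:24 VAE

2022-08-10 13:24 VAE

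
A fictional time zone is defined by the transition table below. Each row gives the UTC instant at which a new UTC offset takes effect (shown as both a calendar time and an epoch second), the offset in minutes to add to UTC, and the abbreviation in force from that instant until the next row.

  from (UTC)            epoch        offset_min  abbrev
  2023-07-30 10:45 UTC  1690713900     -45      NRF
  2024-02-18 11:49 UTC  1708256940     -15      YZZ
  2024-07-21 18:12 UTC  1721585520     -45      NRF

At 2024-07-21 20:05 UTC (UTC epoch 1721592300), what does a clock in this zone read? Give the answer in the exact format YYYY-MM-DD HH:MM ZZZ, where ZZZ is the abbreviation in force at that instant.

Query: 2024-07-21 20:05 UTC
Rule 3/3 (NRF, -00:45): 2024-07-21 18:12 UTC ≤ query < +∞
20·60 + 5 - 45 = 1160 min
1160 = 0·1440 + 1160; 1160 = 19·60 + 20 → 19:20, same day
→ 2024-07-21 19:20 NRF

2024-07-21 19:20 NRF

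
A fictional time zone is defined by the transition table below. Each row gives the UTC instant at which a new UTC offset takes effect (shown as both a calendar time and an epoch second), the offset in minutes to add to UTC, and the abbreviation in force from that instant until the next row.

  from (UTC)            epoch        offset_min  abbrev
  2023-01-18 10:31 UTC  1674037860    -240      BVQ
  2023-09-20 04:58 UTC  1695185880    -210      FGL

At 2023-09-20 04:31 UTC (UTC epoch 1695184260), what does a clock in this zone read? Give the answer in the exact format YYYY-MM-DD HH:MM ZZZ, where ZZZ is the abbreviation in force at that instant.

2023-09-20 00:31 BVQ

Query: 2023-09-20 04:31 UTC
Rule 1/2 (BVQ, -04:00): 2023-01-18 10:31 UTC ≤ query < 2023-09-20 04:58 UTC
4·60 + 31 - 240 = 31 min
31 = 0·1440 + 31; 31 = 0·60 + 31 → 00:31, same day
→ 2023-09-20 00:31 BVQ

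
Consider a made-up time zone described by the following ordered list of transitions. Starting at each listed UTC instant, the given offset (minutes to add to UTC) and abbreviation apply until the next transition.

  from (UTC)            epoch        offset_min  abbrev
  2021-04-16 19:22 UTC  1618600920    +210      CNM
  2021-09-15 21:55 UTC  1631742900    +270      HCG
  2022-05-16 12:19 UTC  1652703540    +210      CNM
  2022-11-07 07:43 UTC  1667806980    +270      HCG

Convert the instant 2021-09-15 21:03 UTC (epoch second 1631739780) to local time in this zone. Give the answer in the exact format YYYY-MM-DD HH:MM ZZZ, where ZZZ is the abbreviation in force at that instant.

2021-09-16 00:33 CNM

Query: 2021-09-15 21:03 UTC
Rule 1/4 (CNM, +03:30): 2021-04-16 19:22 UTC ≤ query < 2021-09-15 21:55 UTC
21·60 + 3 + 210 = 1473 min
1473 = 1·1440 + 33; 33 = 0·60 + 33 → 00:33, 2021-09-15 + 1 day = 2021-09-16
→ 2021-09-16 00:33 CNM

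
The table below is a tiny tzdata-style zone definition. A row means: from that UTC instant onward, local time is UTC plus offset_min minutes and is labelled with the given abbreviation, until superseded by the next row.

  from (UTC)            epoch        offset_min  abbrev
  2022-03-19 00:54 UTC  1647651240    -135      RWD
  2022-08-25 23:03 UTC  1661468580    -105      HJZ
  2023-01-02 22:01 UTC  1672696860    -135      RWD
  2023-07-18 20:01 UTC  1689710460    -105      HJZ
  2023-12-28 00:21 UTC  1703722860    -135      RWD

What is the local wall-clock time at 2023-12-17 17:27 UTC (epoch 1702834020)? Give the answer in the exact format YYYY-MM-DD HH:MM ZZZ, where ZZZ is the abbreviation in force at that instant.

2023-12-17 15:42 HJZ

Query: 2023-12-17 17:27 UTC
Rule 4/5 (HJZ, -01:45): 2023-07-18 20:01 UTC ≤ query < 2023-12-28 00:21 UTC
17·60 + 27 - 105 = 942 min
942 = 0·1440 + 942; 942 = 15·60 + 42 → 15:42, same day
→ 2023-12-17 15:42 HJZ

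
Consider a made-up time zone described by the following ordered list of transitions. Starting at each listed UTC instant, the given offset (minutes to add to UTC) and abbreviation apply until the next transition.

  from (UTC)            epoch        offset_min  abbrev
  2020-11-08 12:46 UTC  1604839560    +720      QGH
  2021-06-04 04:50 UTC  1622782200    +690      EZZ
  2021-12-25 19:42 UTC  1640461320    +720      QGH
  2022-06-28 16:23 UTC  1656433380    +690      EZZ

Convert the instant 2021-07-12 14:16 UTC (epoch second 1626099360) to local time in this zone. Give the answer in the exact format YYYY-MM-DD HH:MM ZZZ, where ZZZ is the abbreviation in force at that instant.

2021-07-13 01:46 EZZ

Query: 2021-07-12 14:16 UTC
Rule 2/4 (EZZ, +11:30): 2021-06-04 04:50 UTC ≤ query < 2021-12-25 19:42 UTC
14·60 + 16 + 690 = 1546 min
1546 = 1·1440 + 106; 106 = 1·60 + 46 → 01:46, 2021-07-12 + 1 day = 2021-07-13
→ 2021-07-13 01:46 EZZ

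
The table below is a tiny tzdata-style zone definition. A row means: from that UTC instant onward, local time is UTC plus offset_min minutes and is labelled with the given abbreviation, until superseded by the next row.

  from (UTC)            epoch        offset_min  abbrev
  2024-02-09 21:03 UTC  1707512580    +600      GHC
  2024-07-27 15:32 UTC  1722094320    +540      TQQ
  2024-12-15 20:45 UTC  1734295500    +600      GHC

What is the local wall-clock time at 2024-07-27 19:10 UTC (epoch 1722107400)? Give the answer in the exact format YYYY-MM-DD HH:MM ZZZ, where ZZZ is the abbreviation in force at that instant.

2024-07-28 04:10 TQQ

Query: 2024-07-27 19:10 UTC
Rule 2/3 (TQQ, +09:00): 2024-07-27 15:32 UTC ≤ query < 2024-12-15 20:45 UTC
19·60 + 10 + 540 = 1690 min
1690 = 1·1440 + 250; 250 = 4·60 + 10 → 04:10, 2024-07-27 + 1 day = 2024-07-28
→ 2024-07-28 04:10 TQQ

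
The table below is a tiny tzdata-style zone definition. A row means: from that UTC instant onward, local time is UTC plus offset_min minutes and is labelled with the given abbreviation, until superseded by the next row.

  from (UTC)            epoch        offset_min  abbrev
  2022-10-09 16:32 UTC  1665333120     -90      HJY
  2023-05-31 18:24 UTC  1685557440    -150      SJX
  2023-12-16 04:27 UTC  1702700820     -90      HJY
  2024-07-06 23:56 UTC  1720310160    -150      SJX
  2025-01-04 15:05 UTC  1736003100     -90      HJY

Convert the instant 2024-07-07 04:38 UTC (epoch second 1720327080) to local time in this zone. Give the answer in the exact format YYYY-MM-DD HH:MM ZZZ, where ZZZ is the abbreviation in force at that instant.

2024-07-07 02:08 SJX

Query: 2024-07-07 04:38 UTC
Rule 4/5 (SJX, -02:30): 2024-07-06 23:56 UTC ≤ query < 2025-01-04 15:05 UTC
4·60 + 38 - 150 = 128 min
128 = 0·1440 + 128; 128 = 2·60 + 8 → 02:08, same day
→ 2024-07-07 02:08 SJX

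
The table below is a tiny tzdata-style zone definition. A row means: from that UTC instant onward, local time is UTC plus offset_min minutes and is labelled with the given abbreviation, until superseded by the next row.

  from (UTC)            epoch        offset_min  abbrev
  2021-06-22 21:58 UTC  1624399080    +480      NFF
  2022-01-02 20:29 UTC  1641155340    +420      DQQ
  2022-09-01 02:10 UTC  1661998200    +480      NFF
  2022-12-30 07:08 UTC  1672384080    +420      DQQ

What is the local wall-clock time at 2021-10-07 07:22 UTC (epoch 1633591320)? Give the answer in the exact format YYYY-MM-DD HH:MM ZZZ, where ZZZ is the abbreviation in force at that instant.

Query: 2021-10-07 07:22 UTC
Rule 1/4 (NFF, +08:00): 2021-06-22 21:58 UTC ≤ query < 2022-01-02 20:29 UTC
7·60 + 22 + 480 = 922 min
922 = 0·1440 + 922; 922 = 15·60 + 22 → 15:22, same day
→ 2021-10-07 15:22 NFF

2021-10-07 15:22 NFF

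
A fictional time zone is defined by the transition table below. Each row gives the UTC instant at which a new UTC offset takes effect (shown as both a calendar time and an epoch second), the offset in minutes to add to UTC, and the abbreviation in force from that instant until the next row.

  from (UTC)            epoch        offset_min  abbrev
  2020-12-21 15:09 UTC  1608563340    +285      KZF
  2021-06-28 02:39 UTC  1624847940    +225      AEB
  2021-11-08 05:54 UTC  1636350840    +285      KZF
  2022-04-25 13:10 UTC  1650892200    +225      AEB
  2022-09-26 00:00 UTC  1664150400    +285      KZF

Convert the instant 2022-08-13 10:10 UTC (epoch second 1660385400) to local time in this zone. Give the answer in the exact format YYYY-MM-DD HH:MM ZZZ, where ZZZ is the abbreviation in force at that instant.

Query: 2022-08-13 10:10 UTC
Rule 4/5 (AEB, +03:45): 2022-04-25 13:10 UTC ≤ query < 2022-09-26 00:00 UTC
10·60 + 10 + 225 = 835 min
835 = 0·1440 + 835; 835 = 13·60 + 55 → 13:55, same day
→ 2022-08-13 13:55 AEB

2022-08-13 13:55 AEB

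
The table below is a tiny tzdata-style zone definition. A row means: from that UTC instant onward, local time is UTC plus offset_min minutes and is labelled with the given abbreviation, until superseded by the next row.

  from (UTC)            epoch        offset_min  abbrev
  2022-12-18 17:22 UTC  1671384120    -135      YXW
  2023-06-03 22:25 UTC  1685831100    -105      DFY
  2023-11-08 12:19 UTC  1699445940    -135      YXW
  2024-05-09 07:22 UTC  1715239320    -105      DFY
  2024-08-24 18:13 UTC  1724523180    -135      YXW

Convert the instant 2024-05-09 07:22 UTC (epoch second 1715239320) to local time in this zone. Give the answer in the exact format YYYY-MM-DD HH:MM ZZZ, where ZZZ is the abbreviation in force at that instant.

2024-05-09 05:37 DFY

Query: 2024-05-09 07:22 UTC
Rule 4/5 (DFY, -01:45): 2024-05-09 07:22 UTC ≤ query < 2024-08-24 18:13 UTC
7·60 + 22 - 105 = 337 min
337 = 0·1440 + 337; 337 = 5·60 + 37 → 05:37, same day
→ 2024-05-09 05:37 DFY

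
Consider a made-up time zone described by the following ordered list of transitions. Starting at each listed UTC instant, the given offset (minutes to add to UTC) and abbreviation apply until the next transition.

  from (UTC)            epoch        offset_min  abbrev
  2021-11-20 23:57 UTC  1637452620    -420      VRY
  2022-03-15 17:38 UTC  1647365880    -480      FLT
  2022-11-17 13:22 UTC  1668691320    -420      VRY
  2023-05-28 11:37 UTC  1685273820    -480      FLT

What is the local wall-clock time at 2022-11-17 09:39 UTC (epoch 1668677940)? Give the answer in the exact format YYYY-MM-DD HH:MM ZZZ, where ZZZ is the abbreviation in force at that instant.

2022-11-17 01:39 FLT

Query: 2022-11-17 09:39 UTC
Rule 2/4 (FLT, -08:00): 2022-03-15 17:38 UTC ≤ query < 2022-11-17 13:22 UTC
9·60 + 39 - 480 = 99 min
99 = 0·1440 + 99; 99 = 1·60 + 39 → 01:39, same day
→ 2022-11-17 01:39 FLT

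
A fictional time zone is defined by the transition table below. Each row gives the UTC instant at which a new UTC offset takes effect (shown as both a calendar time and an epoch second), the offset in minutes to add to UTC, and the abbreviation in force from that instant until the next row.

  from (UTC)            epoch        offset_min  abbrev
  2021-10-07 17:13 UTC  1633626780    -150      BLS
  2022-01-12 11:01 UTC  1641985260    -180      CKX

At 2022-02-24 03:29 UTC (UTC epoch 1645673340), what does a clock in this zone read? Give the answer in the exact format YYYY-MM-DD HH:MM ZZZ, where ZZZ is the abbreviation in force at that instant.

2022-02-24 00:29 CKX

Query: 2022-02-24 03:29 UTC
Rule 2/2 (CKX, -03:00): 2022-01-12 11:01 UTC ≤ query < +∞
3·60 + 29 - 180 = 29 min
29 = 0·1440 + 29; 29 = 0·60 + 29 → 00:29, same day
→ 2022-02-24 00:29 CKX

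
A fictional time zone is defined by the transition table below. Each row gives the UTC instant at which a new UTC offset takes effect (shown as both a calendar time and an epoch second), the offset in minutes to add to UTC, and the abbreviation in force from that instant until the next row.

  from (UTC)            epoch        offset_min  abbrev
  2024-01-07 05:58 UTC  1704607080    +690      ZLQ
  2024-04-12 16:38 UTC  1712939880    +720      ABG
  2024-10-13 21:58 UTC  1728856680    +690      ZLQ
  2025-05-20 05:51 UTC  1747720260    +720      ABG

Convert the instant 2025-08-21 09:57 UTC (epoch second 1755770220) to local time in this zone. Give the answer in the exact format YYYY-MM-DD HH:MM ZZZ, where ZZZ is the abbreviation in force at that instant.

Query: 2025-08-21 09:57 UTC
Rule 4/4 (ABG, +12:00): 2025-05-20 05:51 UTC ≤ query < +∞
9·60 + 57 + 720 = 1317 min
1317 = 0·1440 + 1317; 1317 = 21·60 + 57 → 21:57, same day
→ 2025-08-21 21:57 ABG

2025-08-21 21:57 ABG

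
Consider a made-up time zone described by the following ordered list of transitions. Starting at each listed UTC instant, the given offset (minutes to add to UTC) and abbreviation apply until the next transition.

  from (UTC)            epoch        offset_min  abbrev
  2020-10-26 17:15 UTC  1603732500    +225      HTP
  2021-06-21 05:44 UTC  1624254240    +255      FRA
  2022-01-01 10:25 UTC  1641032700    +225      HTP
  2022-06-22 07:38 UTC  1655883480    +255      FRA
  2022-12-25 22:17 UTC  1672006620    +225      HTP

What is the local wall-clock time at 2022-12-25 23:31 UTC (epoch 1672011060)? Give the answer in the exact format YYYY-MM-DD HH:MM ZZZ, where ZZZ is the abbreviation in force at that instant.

2022-12-26 03:16 HTP

Query: 2022-12-25 23:31 UTC
Rule 5/5 (HTP, +03:45): 2022-12-25 22:17 UTC ≤ query < +∞
23·60 + 31 + 225 = 1636 min
1636 = 1·1440 + 196; 196 = 3·60 + 16 → 03:16, 2022-12-25 + 1 day = 2022-12-26
→ 2022-12-26 03:16 HTP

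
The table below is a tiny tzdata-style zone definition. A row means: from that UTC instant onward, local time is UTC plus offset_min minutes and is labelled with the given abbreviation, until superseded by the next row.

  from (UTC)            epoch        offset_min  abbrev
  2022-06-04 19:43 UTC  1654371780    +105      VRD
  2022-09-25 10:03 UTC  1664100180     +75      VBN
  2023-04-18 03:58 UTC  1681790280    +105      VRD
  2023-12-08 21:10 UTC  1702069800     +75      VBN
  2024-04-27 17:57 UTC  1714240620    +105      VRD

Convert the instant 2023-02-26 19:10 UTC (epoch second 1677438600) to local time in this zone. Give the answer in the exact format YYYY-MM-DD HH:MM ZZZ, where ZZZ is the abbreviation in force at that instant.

2023-02-26 20:25 VBN

Query: 2023-02-26 19:10 UTC
Rule 2/5 (VBN, +01:15): 2022-09-25 10:03 UTC ≤ query < 2023-04-18 03:58 UTC
19·60 + 10 + 75 = 1225 min
1225 = 0·1440 + 1225; 1225 = 20·60 + 25 → 20:25, same day
→ 2023-02-26 20:25 VBN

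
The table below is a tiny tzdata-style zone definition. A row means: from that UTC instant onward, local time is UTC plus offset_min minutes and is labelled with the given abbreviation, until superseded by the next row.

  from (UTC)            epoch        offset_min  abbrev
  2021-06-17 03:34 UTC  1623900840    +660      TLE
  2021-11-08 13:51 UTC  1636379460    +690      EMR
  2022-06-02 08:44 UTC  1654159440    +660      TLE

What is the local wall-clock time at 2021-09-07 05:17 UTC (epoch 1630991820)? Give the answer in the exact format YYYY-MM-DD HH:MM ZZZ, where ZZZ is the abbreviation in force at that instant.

Query: 2021-09-07 05:17 UTC
Rule 1/3 (TLE, +11:00): 2021-06-17 03:34 UTC ≤ query < 2021-11-08 13:51 UTC
5·60 + 17 + 660 = 977 min
977 = 0·1440 + 977; 977 = 16·60 + 17 → 16:17, same day
→ 2021-09-07 16:17 TLE

2021-09-07 16:17 TLE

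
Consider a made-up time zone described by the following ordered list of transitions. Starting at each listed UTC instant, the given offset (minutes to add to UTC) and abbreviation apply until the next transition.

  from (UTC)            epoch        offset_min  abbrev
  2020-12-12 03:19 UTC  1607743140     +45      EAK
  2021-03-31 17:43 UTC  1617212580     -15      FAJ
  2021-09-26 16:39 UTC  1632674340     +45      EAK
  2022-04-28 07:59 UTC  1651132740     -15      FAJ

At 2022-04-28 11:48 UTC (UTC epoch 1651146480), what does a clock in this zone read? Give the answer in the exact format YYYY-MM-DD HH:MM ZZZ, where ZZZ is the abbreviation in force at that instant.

Query: 2022-04-28 11:48 UTC
Rule 4/4 (FAJ, -00:15): 2022-04-28 07:59 UTC ≤ query < +∞
11·60 + 48 - 15 = 693 min
693 = 0·1440 + 693; 693 = 11·60 + 33 → 11:33, same day
→ 2022-04-28 11:33 FAJ

2022-04-28 11:33 FAJ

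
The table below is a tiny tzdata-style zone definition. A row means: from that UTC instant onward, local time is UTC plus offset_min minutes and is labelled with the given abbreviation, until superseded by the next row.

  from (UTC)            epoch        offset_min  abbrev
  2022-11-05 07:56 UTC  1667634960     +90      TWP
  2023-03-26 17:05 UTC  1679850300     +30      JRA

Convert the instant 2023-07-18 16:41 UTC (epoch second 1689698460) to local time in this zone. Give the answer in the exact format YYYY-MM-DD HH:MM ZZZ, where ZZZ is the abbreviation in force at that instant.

2023-07-18 17:11 JRA

Query: 2023-07-18 16:41 UTC
Rule 2/2 (JRA, +00:30): 2023-03-26 17:05 UTC ≤ query < +∞
16·60 + 41 + 30 = 1031 min
1031 = 0·1440 + 1031; 1031 = 17·60 + 11 → 17:11, same day
→ 2023-07-18 17:11 JRA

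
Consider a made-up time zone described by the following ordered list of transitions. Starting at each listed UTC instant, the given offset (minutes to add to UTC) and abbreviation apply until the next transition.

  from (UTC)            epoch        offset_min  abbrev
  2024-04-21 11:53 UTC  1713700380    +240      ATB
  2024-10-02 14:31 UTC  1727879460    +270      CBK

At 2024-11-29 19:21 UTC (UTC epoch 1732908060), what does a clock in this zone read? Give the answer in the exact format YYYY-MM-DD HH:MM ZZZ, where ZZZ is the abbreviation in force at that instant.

2024-11-29 23:51 CBK

Query: 2024-11-29 19:21 UTC
Rule 2/2 (CBK, +04:30): 2024-10-02 14:31 UTC ≤ query < +∞
19·60 + 21 + 270 = 1431 min
1431 = 0·1440 + 1431; 1431 = 23·60 + 51 → 23:51, same day
→ 2024-11-29 23:51 CBK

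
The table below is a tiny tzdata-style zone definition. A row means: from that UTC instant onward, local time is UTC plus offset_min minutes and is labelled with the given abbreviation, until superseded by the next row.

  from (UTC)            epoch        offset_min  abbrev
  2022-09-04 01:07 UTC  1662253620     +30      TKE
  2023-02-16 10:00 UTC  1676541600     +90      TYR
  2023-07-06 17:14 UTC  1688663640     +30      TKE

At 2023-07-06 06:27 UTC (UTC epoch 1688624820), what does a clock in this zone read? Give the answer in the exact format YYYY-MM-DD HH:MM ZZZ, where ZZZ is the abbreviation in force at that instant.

Query: 2023-07-06 06:27 UTC
Rule 2/3 (TYR, +01:30): 2023-02-16 10:00 UTC ≤ query < 2023-07-06 17:14 UTC
6·60 + 27 + 90 = 477 min
477 = 0·1440 + 477; 477 = 7·60 + 57 → 07:57, same day
→ 2023-07-06 07:57 TYR

2023-07-06 07:57 TYR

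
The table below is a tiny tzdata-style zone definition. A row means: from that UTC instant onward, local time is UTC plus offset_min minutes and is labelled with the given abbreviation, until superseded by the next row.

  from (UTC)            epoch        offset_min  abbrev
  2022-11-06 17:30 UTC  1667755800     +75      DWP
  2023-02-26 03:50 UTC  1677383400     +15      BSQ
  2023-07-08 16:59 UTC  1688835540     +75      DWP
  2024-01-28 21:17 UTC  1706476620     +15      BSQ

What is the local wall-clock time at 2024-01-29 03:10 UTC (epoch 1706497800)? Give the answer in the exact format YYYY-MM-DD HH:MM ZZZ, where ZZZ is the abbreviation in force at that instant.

2024-01-29 03:25 BSQ

Query: 2024-01-29 03:10 UTC
Rule 4/4 (BSQ, +00:15): 2024-01-28 21:17 UTC ≤ query < +∞
3·60 + 10 + 15 = 205 min
205 = 0·1440 + 205; 205 = 3·60 + 25 → 03:25, same day
→ 2024-01-29 03:25 BSQ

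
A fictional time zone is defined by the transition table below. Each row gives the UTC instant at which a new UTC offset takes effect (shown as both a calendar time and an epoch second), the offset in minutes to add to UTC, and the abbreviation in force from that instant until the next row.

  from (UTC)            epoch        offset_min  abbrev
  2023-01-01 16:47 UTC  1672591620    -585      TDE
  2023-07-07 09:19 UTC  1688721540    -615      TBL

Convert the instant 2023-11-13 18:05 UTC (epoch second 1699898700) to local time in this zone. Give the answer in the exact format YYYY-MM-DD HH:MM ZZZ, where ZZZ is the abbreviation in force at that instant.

2023-11-13 07:50 TBL

Query: 2023-11-13 18:05 UTC
Rule 2/2 (TBL, -10:15): 2023-07-07 09:19 UTC ≤ query < +∞
18·60 + 5 - 615 = 470 min
470 = 0·1440 + 470; 470 = 7·60 + 50 → 07:50, same day
→ 2023-11-13 07:50 TBL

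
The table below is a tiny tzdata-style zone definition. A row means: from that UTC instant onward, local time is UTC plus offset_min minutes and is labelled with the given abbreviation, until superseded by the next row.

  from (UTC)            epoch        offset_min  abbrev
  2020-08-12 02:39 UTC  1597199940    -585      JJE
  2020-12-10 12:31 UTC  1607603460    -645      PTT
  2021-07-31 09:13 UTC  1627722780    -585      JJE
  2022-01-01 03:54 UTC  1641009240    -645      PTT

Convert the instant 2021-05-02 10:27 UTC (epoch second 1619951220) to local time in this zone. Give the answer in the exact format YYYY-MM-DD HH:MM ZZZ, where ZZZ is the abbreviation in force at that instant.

2021-05-01 23:42 PTT

Query: 2021-05-02 10:27 UTC
Rule 2/4 (PTT, -10:45): 2020-12-10 12:31 UTC ≤ query < 2021-07-31 09:13 UTC
10·60 + 27 - 645 = -18 min
-18 = -1·1440 + 1422; 1422 = 23·60 + 42 → 23:42, 2021-05-02 - 1 day = 2021-05-01
→ 2021-05-01 23:42 PTT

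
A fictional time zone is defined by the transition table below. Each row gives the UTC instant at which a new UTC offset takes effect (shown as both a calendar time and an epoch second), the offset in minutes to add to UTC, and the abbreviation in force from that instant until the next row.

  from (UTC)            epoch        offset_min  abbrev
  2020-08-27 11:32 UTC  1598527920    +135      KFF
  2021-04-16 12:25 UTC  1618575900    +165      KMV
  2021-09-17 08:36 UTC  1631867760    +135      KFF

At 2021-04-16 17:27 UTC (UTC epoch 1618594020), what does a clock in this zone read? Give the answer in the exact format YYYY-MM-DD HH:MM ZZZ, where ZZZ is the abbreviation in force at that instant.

Query: 2021-04-16 17:27 UTC
Rule 2/3 (KMV, +02:45): 2021-04-16 12:25 UTC ≤ query < 2021-09-17 08:36 UTC
17·60 + 27 + 165 = 1212 min
1212 = 0·1440 + 1212; 1212 = 20·60 + 12 → 20:12, same day
→ 2021-04-16 20:12 KMV

2021-04-16 20:12 KMV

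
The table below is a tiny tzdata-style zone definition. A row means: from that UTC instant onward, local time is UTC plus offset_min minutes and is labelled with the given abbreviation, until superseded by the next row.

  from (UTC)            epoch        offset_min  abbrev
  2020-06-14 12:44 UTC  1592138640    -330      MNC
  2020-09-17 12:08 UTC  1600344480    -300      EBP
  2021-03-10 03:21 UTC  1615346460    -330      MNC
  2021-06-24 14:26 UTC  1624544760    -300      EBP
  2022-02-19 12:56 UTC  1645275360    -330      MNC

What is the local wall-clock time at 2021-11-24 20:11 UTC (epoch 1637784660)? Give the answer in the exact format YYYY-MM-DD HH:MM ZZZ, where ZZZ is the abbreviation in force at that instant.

2021-11-24 15:11 EBP

Query: 2021-11-24 20:11 UTC
Rule 4/5 (EBP, -05:00): 2021-06-24 14:26 UTC ≤ query < 2022-02-19 12:56 UTC
20·60 + 11 - 300 = 911 min
911 = 0·1440 + 911; 911 = 15·60 + 11 → 15:11, same day
→ 2021-11-24 15:11 EBP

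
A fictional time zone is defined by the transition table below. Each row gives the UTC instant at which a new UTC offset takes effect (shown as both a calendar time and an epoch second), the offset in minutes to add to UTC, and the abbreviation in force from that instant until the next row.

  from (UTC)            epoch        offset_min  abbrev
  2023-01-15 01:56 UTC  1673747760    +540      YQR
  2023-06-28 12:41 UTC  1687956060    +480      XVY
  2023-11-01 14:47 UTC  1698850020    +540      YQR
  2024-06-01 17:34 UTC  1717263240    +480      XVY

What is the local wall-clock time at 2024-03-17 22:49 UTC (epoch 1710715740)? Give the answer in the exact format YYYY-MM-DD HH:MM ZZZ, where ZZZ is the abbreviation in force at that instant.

2024-03-18 07:49 YQR

Query: 2024-03-17 22:49 UTC
Rule 3/4 (YQR, +09:00): 2023-11-01 14:47 UTC ≤ query < 2024-06-01 17:34 UTC
22·60 + 49 + 540 = 1909 min
1909 = 1·1440 + 469; 469 = 7·60 + 49 → 07:49, 2024-03-17 + 1 day = 2024-03-18
→ 2024-03-18 07:49 YQR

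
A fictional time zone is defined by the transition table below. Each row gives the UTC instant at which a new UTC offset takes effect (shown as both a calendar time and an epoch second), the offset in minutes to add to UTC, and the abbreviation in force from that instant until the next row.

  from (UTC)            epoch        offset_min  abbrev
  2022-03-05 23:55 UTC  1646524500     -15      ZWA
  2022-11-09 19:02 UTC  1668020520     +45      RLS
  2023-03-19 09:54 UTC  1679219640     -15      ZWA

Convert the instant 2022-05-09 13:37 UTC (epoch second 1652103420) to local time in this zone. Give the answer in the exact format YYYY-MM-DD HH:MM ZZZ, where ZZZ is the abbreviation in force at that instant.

2022-05-09 13:22 ZWA

Query: 2022-05-09 13:37 UTC
Rule 1/3 (ZWA, -00:15): 2022-03-05 23:55 UTC ≤ query < 2022-11-09 19:02 UTC
13·60 + 37 - 15 = 802 min
802 = 0·1440 + 802; 802 = 13·60 + 22 → 13:22, same day
→ 2022-05-09 13:22 ZWA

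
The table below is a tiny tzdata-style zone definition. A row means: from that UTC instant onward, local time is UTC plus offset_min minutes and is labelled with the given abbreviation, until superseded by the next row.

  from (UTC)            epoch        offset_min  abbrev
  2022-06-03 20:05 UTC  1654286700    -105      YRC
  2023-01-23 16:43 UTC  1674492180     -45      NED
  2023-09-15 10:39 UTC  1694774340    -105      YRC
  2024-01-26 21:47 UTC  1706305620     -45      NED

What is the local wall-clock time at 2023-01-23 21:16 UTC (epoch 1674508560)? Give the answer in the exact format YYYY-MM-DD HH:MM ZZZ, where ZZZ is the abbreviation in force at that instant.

Query: 2023-01-23 21:16 UTC
Rule 2/4 (NED, -00:45): 2023-01-23 16:43 UTC ≤ query < 2023-09-15 10:39 UTC
21·60 + 16 - 45 = 1231 min
1231 = 0·1440 + 1231; 1231 = 20·60 + 31 → 20:31, same day
→ 2023-01-23 20:31 NED

2023-01-23 20:31 NED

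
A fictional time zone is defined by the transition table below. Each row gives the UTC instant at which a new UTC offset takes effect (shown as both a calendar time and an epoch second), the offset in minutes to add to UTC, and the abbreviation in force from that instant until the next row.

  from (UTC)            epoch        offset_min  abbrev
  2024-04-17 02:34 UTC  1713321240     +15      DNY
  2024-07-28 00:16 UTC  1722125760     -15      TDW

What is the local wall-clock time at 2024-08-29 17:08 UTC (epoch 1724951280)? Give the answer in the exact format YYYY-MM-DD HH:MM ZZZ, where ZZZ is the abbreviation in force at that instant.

Query: 2024-08-29 17:08 UTC
Rule 2/2 (TDW, -00:15): 2024-07-28 00:16 UTC ≤ query < +∞
17·60 + 8 - 15 = 1013 min
1013 = 0·1440 + 1013; 1013 = 16·60 + 53 → 16:53, same day
→ 2024-08-29 16:53 TDW

2024-08-29 16:53 TDW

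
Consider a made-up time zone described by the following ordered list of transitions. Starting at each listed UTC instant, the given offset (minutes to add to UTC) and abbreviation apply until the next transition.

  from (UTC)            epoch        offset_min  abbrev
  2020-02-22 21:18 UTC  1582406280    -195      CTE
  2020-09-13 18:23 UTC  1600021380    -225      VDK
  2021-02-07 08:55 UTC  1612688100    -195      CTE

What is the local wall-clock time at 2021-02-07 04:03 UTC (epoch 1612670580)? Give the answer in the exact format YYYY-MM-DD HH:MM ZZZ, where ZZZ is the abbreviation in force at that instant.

Query: 2021-02-07 04:03 UTC
Rule 2/3 (VDK, -03:45): 2020-09-13 18:23 UTC ≤ query < 2021-02-07 08:55 UTC
4·60 + 3 - 225 = 18 min
18 = 0·1440 + 18; 18 = 0·60 + 18 → 00:18, same day
→ 2021-02-07 00:18 VDK

2021-02-07 00:18 VDK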